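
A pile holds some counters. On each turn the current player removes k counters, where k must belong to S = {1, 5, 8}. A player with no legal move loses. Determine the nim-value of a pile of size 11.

n :  0  1  2  3  4  5  6  7  8  9 10 11
G :  0  1  0  1  0  1  0  1  2  3  2  3

3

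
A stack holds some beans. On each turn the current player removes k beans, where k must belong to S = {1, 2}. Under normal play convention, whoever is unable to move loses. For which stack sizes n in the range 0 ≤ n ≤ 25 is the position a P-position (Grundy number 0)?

G(0) = 0
G(1) = mex{0} = 1
G(2) = mex{1,0} = 2
G(3) = mex{2,1} = 0
G(4) = mex{0,2} = 1
G(5) = mex{1,0} = 2
G(6) = mex{2,1} = 0
G(7) = mex{0,2} = 1
G(8) = mex{1,0} = 2
G(9) = mex{2,1} = 0
G(10) = mex{0,2} = 1
G(11) = mex{1,0} = 2
G(12) = mex{2,1} = 0
G(13) = mex{0,2} = 1
G(14) = mex{1,0} = 2
G(15) = mex{2,1} = 0
G(16) = mex{0,2} = 1
G(17) = mex{1,0} = 2
G(18) = mex{2,1} = 0
G(19) = mex{0,2} = 1
G(20) = mex{1,0} = 2
G(21) = mex{2,1} = 0
G(22) = mex{0,2} = 1
G(23) = mex{1,0} = 2
G(24) = mex{2,1} = 0
G(25) = mex{0,2} = 1
P-positions are exactly the n with G(n) = 0.

0, 3, 6, 9, 12, 15, 18, 21, 24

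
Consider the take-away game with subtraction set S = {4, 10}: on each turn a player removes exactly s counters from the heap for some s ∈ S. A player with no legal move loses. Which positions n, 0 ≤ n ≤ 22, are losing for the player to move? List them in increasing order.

0, 1, 2, 3, 8, 9, 14, 15, 16, 17, 22

n :  0  1  2  3  4  5  6  7  8  9 10 11 12 13 14 15 16 17 18 19 20 21 22
G :  0  0  0  0  1  1  1  1  0  0  2  2  1  1  0  0  0  0  1  1  1  1  0
P-positions are exactly the n with G(n) = 0.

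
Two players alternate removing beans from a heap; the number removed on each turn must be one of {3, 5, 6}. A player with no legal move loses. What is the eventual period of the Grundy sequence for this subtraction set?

G(0) = 0
G(1) = mex{} = 0
G(2) = mex{} = 0
G(3) = mex{0} = 1
G(4) = mex{0} = 1
G(5) = mex{0,0} = 1
G(6) = mex{1,0,0} = 2
G(7) = mex{1,0,0} = 2
G(8) = mex{1,1,0} = 2
G(9) = mex{2,1,1} = 0
G(10) = mex{2,1,1} = 0
G(11) = mex{2,2,1} = 0
G(12) = mex{0,2,2} = 1
G(13) = mex{0,2,2} = 1
G(14) = mex{0,0,2} = 1
G(15) = mex{1,0,0} = 2
G(16) = mex{1,0,0} = 2
G(17) = mex{1,1,0} = 2
G(18) = mex{2,1,1} = 0
G(19) = mex{2,1,1} = 0
G(n+9) = G(n) holds for n = 0,…,5 (a full window of length max(S) = 6), so the sequence is purely periodic with period 9.

9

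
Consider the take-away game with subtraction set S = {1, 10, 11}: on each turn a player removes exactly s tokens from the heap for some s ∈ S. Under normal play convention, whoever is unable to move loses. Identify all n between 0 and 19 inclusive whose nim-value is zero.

0, 2, 4, 6, 8

n :  0  1  2  3  4  5  6  7  8  9 10 11 12 13 14 15 16 17 18 19
G :  0  1  0  1  0  1  0  1  0  1  2  3  2  3  2  3  2  3  2  3
P-positions are exactly the n with G(n) = 0.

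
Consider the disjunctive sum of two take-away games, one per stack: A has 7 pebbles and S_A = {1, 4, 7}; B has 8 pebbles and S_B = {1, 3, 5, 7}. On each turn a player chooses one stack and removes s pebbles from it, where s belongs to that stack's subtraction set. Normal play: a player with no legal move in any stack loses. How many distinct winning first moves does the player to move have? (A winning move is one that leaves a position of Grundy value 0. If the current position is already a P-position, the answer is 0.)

1

Stack A, S = {1, 4, 7}:
G(0) = 0
G(1) = mex{0} = 1
G(2) = mex{1} = 0
G(3) = mex{0} = 1
G(4) = mex{1,0} = 2
G(5) = mex{2,1} = 0
G(6) = mex{0,0} = 1
G(7) = mex{1,1,0} = 2
G_A(7) = 2.
Stack B, S = {1, 3, 5, 7}:
G(0) = 0
G(1) = mex{0} = 1
G(2) = mex{1} = 0
G(3) = mex{0,0} = 1
G(4) = mex{1,1} = 0
G(5) = mex{0,0,0} = 1
G(6) = mex{1,1,1} = 0
G(7) = mex{0,0,0,0} = 1
G(8) = mex{1,1,1,1} = 0
G_B(8) = 0.
Combined Grundy value = 2 ⊕ 0 = 2.
A winning move leaves total XOR = 0, i.e. changes one component's Grundy value g to g ⊕ X where X is the current total.
Stack A: need g' = 2⊕2 = 0. Options: 7−1→G=1, 7−4→G=1, 7−7→G=0. Hits: 1.
Stack B: need g' = 0⊕2 = 2. Options: 8−1→G=1, 8−3→G=1, 8−5→G=1, 8−7→G=1. Hits: 0.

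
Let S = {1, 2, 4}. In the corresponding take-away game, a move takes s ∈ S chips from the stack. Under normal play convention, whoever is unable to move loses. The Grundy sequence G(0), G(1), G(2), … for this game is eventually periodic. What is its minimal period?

3

n :  0  1  2  3  4  5  6  7  8  9 10 11 12 13 14
G :  0  1  2  0  1  2  0  1  2  0  1  2  0  1  2
G(n+3) = G(n) holds for n = 0,…,3 (a full window of length max(S) = 4), so the sequence is purely periodic with period 3.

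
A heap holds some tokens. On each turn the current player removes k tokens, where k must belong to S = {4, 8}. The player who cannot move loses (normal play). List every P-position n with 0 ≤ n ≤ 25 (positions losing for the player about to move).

0, 1, 2, 3, 12, 13, 14, 15, 24, 25

n :  0  1  2  3  4  5  6  7  8  9 10 11 12 13 14 15 16 17 18 19 20 21 22 23 24 25
G :  0  0  0  0  1  1  1  1  2  2  2  2  0  0  0  0  1  1  1  1  2  2  2  2  0  0
P-positions are exactly the n with G(n) = 0.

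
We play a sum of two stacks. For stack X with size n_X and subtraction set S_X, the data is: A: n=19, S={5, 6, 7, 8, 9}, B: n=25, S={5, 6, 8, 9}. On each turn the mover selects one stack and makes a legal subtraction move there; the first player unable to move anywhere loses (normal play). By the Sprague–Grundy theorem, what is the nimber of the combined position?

3

Stack A, S = {5, 6, 7, 8, 9}:
n :  0  1  2  3  4  5  6  7  8  9 10 11 12 13 14 15 16 17 18 19
G :  0  0  0  0  0  1  1  1  1  1  2  2  2  2  0  0  0  0  0  1
G_A(19) = 1.
Stack B, S = {5, 6, 8, 9}:
n :  0  1  2  3  4  5  6  7  8  9 10 11 12 13 14 15 16 17 18 19 20 21 22 23 24 25
G :  0  0  0  0  0  1  1  1  1  1  2  2  2  2  0  0  0  0  0  1  1  1  1  1  2  2
G_B(25) = 2.
Combined Grundy value = 1 ⊕ 2 = 3.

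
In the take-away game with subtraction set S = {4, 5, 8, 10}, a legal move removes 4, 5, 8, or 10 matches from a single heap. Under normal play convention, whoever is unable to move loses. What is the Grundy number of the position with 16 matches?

0

G(0) = 0
G(1) = mex{} = 0
G(2) = mex{} = 0
G(3) = mex{} = 0
G(4) = mex{0} = 1
G(5) = mex{0,0} = 1
G(6) = mex{0,0} = 1
G(7) = mex{0,0} = 1
G(8) = mex{1,0,0} = 2
G(9) = mex{1,1,0} = 2
G(10) = mex{1,1,0,0} = 2
G(11) = mex{1,1,0,0} = 2
G(12) = mex{2,1,1,0} = 3
G(13) = mex{2,2,1,0} = 3
G(14) = mex{2,2,1,1} = 0
G(15) = mex{2,2,1,1} = 0
G(16) = mex{3,2,2,1} = 0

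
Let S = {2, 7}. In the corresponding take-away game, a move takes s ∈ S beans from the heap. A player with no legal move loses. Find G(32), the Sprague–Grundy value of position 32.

0

n :  0  1  2  3  4  5  6  7  8  9 10 11 12 13 14 15 16 17 18 19 20 21 22 23 24 25 26 27 28 29 30 31 32
G :  0  0  1  1  0  0  1  1  2  0  0  1  1  0  0  1  1  2  0  0  1  1  0  0  1  1  2  0  0  1  1  0  0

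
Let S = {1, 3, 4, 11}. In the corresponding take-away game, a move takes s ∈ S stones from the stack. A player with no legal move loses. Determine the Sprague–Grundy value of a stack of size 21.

0

G(0) = 0
G(1) = mex{0} = 1
G(2) = mex{1} = 0
G(3) = mex{0,0} = 1
G(4) = mex{1,1,0} = 2
G(5) = mex{2,0,1} = 3
G(6) = mex{3,1,0} = 2
G(7) = mex{2,2,1} = 0
G(8) = mex{0,3,2} = 1
G(9) = mex{1,2,3} = 0
G(10) = mex{0,0,2} = 1
G(11) = mex{1,1,0,0} = 2
G(12) = mex{2,0,1,1} = 3
G(13) = mex{3,1,0,0} = 2
G(14) = mex{2,2,1,1} = 0
G(15) = mex{0,3,2,2} = 1
G(16) = mex{1,2,3,3} = 0
G(17) = mex{0,0,2,2} = 1
G(18) = mex{1,1,0,0} = 2
G(19) = mex{2,0,1,1} = 3
G(20) = mex{3,1,0,0} = 2
G(21) = mex{2,2,1,1} = 0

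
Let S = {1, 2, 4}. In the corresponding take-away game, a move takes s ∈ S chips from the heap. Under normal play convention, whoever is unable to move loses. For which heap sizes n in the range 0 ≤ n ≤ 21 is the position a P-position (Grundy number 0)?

n :  0  1  2  3  4  5  6  7  8  9 10 11 12 13 14 15 16 17 18 19 20 21
G :  0  1  2  0  1  2  0  1  2  0  1  2  0  1  2  0  1  2  0  1  2  0
P-positions are exactly the n with G(n) = 0.

0, 3, 6, 9, 12, 15, 18, 21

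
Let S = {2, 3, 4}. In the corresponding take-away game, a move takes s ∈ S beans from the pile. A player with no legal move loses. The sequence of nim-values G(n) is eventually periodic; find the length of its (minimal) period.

n :  0  1  2  3  4  5  6  7  8  9 10 11 12 13 14
G :  0  0  1  1  2  2  0  0  1  1  2  2  0  0  1
G(n+6) = G(n) holds for n = 0,…,3 (a full window of length max(S) = 4), so the sequence is purely periodic with period 6.

6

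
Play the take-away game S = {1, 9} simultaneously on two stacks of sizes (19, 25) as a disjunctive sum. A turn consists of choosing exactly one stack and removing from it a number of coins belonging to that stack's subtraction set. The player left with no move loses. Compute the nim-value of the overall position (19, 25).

All stacks use S = {1, 9}:
n :  0  1  2  3  4  5  6  7  8  9 10 11 12 13 14 15 16 17 18 19 20 21 22 23 24 25
G :  0  1  0  1  0  1  0  1  0  1  0  1  0  1  0  1  0  1  0  1  0  1  0  1  0  1
Stack A: G(19) = 1.
Stack B: G(25) = 1.
Combined Grundy value = 1 ⊕ 1 = 0.

0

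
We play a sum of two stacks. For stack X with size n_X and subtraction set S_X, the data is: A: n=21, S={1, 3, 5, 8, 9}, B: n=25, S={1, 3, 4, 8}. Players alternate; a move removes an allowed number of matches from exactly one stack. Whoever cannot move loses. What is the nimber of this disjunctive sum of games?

3

Stack A, S = {1, 3, 5, 8, 9}:
n :  0  1  2  3  4  5  6  7  8  9 10 11 12 13 14 15 16 17 18 19 20 21
G :  0  1  0  1  0  1  0  1  2  3  2  3  2  3  2  3  0  1  0  1  0  1
G_A(21) = 1.
Stack B, S = {1, 3, 4, 8}:
n :  0  1  2  3  4  5  6  7  8  9 10 11 12 13 14 15 16 17 18 19 20 21 22 23 24 25
G :  0  1  0  1  2  3  2  0  1  0  1  2  3  2  0  1  0  1  2  3  2  0  1  0  1  2
G_B(25) = 2.
Combined Grundy value = 1 ⊕ 2 = 3.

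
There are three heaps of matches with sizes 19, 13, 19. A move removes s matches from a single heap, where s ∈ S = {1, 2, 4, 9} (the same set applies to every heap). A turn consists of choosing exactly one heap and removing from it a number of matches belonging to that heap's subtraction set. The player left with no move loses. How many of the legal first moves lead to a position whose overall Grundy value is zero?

3

All heaps use S = {1, 2, 4, 9}:
n :  0  1  2  3  4  5  6  7  8  9 10 11 12 13 14 15 16 17 18 19
G :  0  1  2  0  1  2  0  1  2  3  4  0  1  2  0  1  2  0  1  2
Heap A: G(19) = 2.
Heap B: G(13) = 2.
Heap C: G(19) = 2.
Combined Grundy value = 2 ⊕ 2 ⊕ 2 = 2.
A winning move leaves total XOR = 0, i.e. changes one component's Grundy value g to g ⊕ X where X is the current total.
Heap A: need g' = 2⊕2 = 0. Options: 19−1→G=1, 19−2→G=0, 19−4→G=1, 19−9→G=4. Hits: 1.
Heap B: need g' = 2⊕2 = 0. Options: 13−1→G=1, 13−2→G=0, 13−4→G=3, 13−9→G=1. Hits: 1.
Heap C: need g' = 2⊕2 = 0. Options: 19−1→G=1, 19−2→G=0, 19−4→G=1, 19−9→G=4. Hits: 1.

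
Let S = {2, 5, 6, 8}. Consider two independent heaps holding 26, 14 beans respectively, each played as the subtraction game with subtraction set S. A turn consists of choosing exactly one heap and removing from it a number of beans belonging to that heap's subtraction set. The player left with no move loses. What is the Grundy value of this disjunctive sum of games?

All heaps use S = {2, 5, 6, 8}:
G(0) = 0
G(1) = mex{} = 0
G(2) = mex{0} = 1
G(3) = mex{0} = 1
G(4) = mex{1} = 0
G(5) = mex{1,0} = 2
G(6) = mex{0,0,0} = 1
G(7) = mex{2,1,0} = 3
G(8) = mex{1,1,1,0} = 2
G(9) = mex{3,0,1,0} = 2
G(10) = mex{2,2,0,1} = 3
G(11) = mex{2,1,2,1} = 0
G(12) = mex{3,3,1,0} = 2
G(13) = mex{0,2,3,2} = 1
G(14) = mex{2,2,2,1} = 0
G(15) = mex{1,3,2,3} = 0
G(16) = mex{0,0,3,2} = 1
G(17) = mex{0,2,0,2} = 1
G(18) = mex{1,1,2,3} = 0
G(19) = mex{1,0,1,0} = 2
G(20) = mex{0,0,0,2} = 1
G(21) = mex{2,1,0,1} = 3
G(22) = mex{1,1,1,0} = 2
G(23) = mex{3,0,1,0} = 2
G(24) = mex{2,2,0,1} = 3
G(25) = mex{2,1,2,1} = 0
G(26) = mex{3,3,1,0} = 2
Heap A: G(26) = 2.
Heap B: G(14) = 0.
Combined Grundy value = 2 ⊕ 0 = 2.

2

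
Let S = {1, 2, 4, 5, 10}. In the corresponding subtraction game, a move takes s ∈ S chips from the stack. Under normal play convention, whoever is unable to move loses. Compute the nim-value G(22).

1

G(0) = 0
G(1) = mex{0} = 1
G(2) = mex{1,0} = 2
G(3) = mex{2,1} = 0
G(4) = mex{0,2,0} = 1
G(5) = mex{1,0,1,0} = 2
G(6) = mex{2,1,2,1} = 0
G(7) = mex{0,2,0,2} = 1
G(8) = mex{1,0,1,0} = 2
G(9) = mex{2,1,2,1} = 0
G(10) = mex{0,2,0,2,0} = 1
G(11) = mex{1,0,1,0,1} = 2
G(12) = mex{2,1,2,1,2} = 0
G(13) = mex{0,2,0,2,0} = 1
G(14) = mex{1,0,1,0,1} = 2
G(15) = mex{2,1,2,1,2} = 0
G(16) = mex{0,2,0,2,0} = 1
G(17) = mex{1,0,1,0,1} = 2
G(18) = mex{2,1,2,1,2} = 0
G(19) = mex{0,2,0,2,0} = 1
G(20) = mex{1,0,1,0,1} = 2
G(21) = mex{2,1,2,1,2} = 0
G(22) = mex{0,2,0,2,0} = 1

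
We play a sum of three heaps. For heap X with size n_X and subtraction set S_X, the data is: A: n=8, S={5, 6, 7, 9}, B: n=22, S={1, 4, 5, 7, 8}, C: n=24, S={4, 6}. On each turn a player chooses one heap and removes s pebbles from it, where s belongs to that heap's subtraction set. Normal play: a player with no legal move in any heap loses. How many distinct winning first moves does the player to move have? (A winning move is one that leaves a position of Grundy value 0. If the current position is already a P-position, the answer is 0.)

0

Heap A, S = {5, 6, 7, 9}:
n : 0 1 2 3 4 5 6 7 8
G : 0 0 0 0 0 1 1 1 1
G_A(8) = 1.
Heap B, S = {1, 4, 5, 7, 8}:
G(0) = 0
G(1) = mex{0} = 1
G(2) = mex{1} = 0
G(3) = mex{0} = 1
G(4) = mex{1,0} = 2
G(5) = mex{2,1,0} = 3
G(6) = mex{3,0,1} = 2
G(7) = mex{2,1,0,0} = 3
G(8) = mex{3,2,1,1,0} = 4
G(9) = mex{4,3,2,0,1} = 5
G(10) = mex{5,2,3,1,0} = 4
G(11) = mex{4,3,2,2,1} = 0
G(12) = mex{0,4,3,3,2} = 1
G(13) = mex{1,5,4,2,3} = 0
G(14) = mex{0,4,5,3,2} = 1
G(15) = mex{1,0,4,4,3} = 2
G(16) = mex{2,1,0,5,4} = 3
G(17) = mex{3,0,1,4,5} = 2
G(18) = mex{2,1,0,0,4} = 3
G(19) = mex{3,2,1,1,0} = 4
G(20) = mex{4,3,2,0,1} = 5
G(21) = mex{5,2,3,1,0} = 4
G(22) = mex{4,3,2,2,1} = 0
G_B(22) = 0.
Heap C, S = {4, 6}:
n :  0  1  2  3  4  5  6  7  8  9 10 11 12 13 14 15 16 17 18 19 20 21 22 23 24
G :  0  0  0  0  1  1  1  1  2  2  0  0  0  0  1  1  1  1  2  2  0  0  0  0  1
G_C(24) = 1.
Combined Grundy value = 1 ⊕ 0 ⊕ 1 = 0.
A winning move leaves total XOR = 0, i.e. changes one component's Grundy value g to g ⊕ X where X is the current total.
Heap A: target g' = 1⊕0 = 1, but every legal move changes the Grundy value (mex property), so 0 moves.
Heap B: target g' = 0⊕0 = 0, but every legal move changes the Grundy value (mex property), so 0 moves.
Heap C: target g' = 1⊕0 = 1, but every legal move changes the Grundy value (mex property), so 0 moves.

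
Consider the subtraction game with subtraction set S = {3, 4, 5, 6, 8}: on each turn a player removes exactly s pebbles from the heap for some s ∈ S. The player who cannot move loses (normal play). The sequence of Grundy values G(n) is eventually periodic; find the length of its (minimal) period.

11

n :  0  1  2  3  4  5  6  7  8  9 10 11 12 13 14 15 16 17 18 19 20 21 22 23
G :  0  0  0  1  1  1  2  2  2  3  3  0  0  0  1  1  1  2  2  2  3  3  0  0
G(n+11) = G(n) holds for n = 0,…,7 (a full window of length max(S) = 8), so the sequence is purely periodic with period 11.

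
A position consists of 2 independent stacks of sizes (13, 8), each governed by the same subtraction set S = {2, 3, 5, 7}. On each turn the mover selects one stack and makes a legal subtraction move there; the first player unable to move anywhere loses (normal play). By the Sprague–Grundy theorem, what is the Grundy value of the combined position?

6

All stacks use S = {2, 3, 5, 7}:
G(0) = 0
G(1) = mex{} = 0
G(2) = mex{0} = 1
G(3) = mex{0,0} = 1
G(4) = mex{1,0} = 2
G(5) = mex{1,1,0} = 2
G(6) = mex{2,1,0} = 3
G(7) = mex{2,2,1,0} = 3
G(8) = mex{3,2,1,0} = 4
G(9) = mex{3,3,2,1} = 0
G(10) = mex{4,3,2,1} = 0
G(11) = mex{0,4,3,2} = 1
G(12) = mex{0,0,3,2} = 1
G(13) = mex{1,0,4,3} = 2
Stack A: G(13) = 2.
Stack B: G(8) = 4.
Combined Grundy value = 2 ⊕ 4 = 6.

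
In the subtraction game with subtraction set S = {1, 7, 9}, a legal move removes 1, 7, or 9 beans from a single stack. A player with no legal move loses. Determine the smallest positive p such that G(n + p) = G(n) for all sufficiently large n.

n :  0  1  2  3  4  5  6  7  8  9 10 11 12 13 14
G :  0  1  0  1  0  1  0  1  0  1  0  1  0  1  0
G(n+2) = G(n) holds for n = 0,…,8 (a full window of length max(S) = 9), so the sequence is purely periodic with period 2.

2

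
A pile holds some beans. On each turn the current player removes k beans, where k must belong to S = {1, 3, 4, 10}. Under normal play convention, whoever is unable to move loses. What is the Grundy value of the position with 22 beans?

1

n :  0  1  2  3  4  5  6  7  8  9 10 11 12 13 14 15 16 17 18 19 20 21 22
G :  0  1  0  1  2  3  2  0  1  0  1  2  3  2  0  1  0  1  2  3  2  0  1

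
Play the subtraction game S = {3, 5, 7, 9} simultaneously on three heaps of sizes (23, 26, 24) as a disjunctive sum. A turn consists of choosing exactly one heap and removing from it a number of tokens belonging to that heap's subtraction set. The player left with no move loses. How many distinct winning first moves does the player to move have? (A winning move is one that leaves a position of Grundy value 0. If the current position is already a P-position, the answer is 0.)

4

All heaps use S = {3, 5, 7, 9}:
n :  0  1  2  3  4  5  6  7  8  9 10 11 12 13 14 15 16 17 18 19 20 21 22 23 24 25 26
G :  0  0  0  1  1  1  2  2  2  3  3  3  0  0  0  1  1  1  2  2  2  3  3  3  0  0  0
Heap A: G(23) = 3.
Heap B: G(26) = 0.
Heap C: G(24) = 0.
Combined Grundy value = 3 ⊕ 0 ⊕ 0 = 3.
A winning move leaves total XOR = 0, i.e. changes one component's Grundy value g to g ⊕ X where X is the current total.
Heap A: need g' = 3⊕3 = 0. Options: 23−3→G=2, 23−5→G=2, 23−7→G=1, 23−9→G=0. Hits: 1.
Heap B: need g' = 0⊕3 = 3. Options: 26−3→G=3, 26−5→G=3, 26−7→G=2, 26−9→G=1. Hits: 2.
Heap C: need g' = 0⊕3 = 3. Options: 24−3→G=3, 24−5→G=2, 24−7→G=1, 24−9→G=1. Hits: 1.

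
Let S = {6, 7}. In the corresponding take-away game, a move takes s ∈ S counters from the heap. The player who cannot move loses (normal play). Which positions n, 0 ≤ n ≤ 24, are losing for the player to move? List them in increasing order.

0, 1, 2, 3, 4, 5, 13, 14, 15, 16, 17, 18

G(0) = 0
G(1) = mex{} = 0
G(2) = mex{} = 0
G(3) = mex{} = 0
G(4) = mex{} = 0
G(5) = mex{} = 0
G(6) = mex{0} = 1
G(7) = mex{0,0} = 1
G(8) = mex{0,0} = 1
G(9) = mex{0,0} = 1
G(10) = mex{0,0} = 1
G(11) = mex{0,0} = 1
G(12) = mex{1,0} = 2
G(13) = mex{1,1} = 0
G(14) = mex{1,1} = 0
G(15) = mex{1,1} = 0
G(16) = mex{1,1} = 0
G(17) = mex{1,1} = 0
G(18) = mex{2,1} = 0
G(19) = mex{0,2} = 1
G(20) = mex{0,0} = 1
G(21) = mex{0,0} = 1
G(22) = mex{0,0} = 1
G(23) = mex{0,0} = 1
G(24) = mex{0,0} = 1
P-positions are exactly the n with G(n) = 0.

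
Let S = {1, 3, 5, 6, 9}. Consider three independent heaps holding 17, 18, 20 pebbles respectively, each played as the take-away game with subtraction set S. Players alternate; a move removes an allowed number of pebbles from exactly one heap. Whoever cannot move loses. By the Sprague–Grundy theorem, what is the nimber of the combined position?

1

All heaps use S = {1, 3, 5, 6, 9}:
n :  0  1  2  3  4  5  6  7  8  9 10 11 12 13 14 15 16 17 18 19 20
G :  0  1  0  1  0  1  2  3  2  3  2  3  0  1  0  1  0  1  2  3  2
Heap A: G(17) = 1.
Heap B: G(18) = 2.
Heap C: G(20) = 2.
Combined Grundy value = 1 ⊕ 2 ⊕ 2 = 1.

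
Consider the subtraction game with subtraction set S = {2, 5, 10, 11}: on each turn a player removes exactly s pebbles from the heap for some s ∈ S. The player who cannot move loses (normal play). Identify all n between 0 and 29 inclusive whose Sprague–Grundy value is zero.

G(0) = 0
G(1) = mex{} = 0
G(2) = mex{0} = 1
G(3) = mex{0} = 1
G(4) = mex{1} = 0
G(5) = mex{1,0} = 2
G(6) = mex{0,0} = 1
G(7) = mex{2,1} = 0
G(8) = mex{1,1} = 0
G(9) = mex{0,0} = 1
G(10) = mex{0,2,0} = 1
G(11) = mex{1,1,0,0} = 2
G(12) = mex{1,0,1,0} = 2
G(13) = mex{2,0,1,1} = 3
G(14) = mex{2,1,0,1} = 3
G(15) = mex{3,1,2,0} = 4
G(16) = mex{3,2,1,2} = 0
G(17) = mex{4,2,0,1} = 3
G(18) = mex{0,3,0,0} = 1
G(19) = mex{3,3,1,0} = 2
G(20) = mex{1,4,1,1} = 0
G(21) = mex{2,0,2,1} = 3
G(22) = mex{0,3,2,2} = 1
G(23) = mex{3,1,3,2} = 0
G(24) = mex{1,2,3,3} = 0
G(25) = mex{0,0,4,3} = 1
G(26) = mex{0,3,0,4} = 1
G(27) = mex{1,1,3,0} = 2
G(28) = mex{1,0,1,3} = 2
G(29) = mex{2,0,2,1} = 3
P-positions are exactly the n with G(n) = 0.

0, 1, 4, 7, 8, 16, 20, 23, 24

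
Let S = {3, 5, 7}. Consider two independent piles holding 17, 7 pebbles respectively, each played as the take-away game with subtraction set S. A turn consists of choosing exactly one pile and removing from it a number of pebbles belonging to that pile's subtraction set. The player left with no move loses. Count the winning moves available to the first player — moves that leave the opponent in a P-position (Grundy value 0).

All piles use S = {3, 5, 7}:
n :  0  1  2  3  4  5  6  7  8  9 10 11 12 13 14 15 16 17
G :  0  0  0  1  1  1  2  2  2  3  0  0  0  1  1  1  2  2
Pile A: G(17) = 2.
Pile B: G(7) = 2.
Combined Grundy value = 2 ⊕ 2 = 0.
A winning move leaves total XOR = 0, i.e. changes one component's Grundy value g to g ⊕ X where X is the current total.
Pile A: target g' = 2⊕0 = 2, but every legal move changes the Grundy value (mex property), so 0 moves.
Pile B: target g' = 2⊕0 = 2, but every legal move changes the Grundy value (mex property), so 0 moves.

0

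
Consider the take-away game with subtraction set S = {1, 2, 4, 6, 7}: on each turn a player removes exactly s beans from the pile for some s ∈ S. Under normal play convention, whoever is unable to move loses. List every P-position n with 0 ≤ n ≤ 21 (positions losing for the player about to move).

0, 3, 8, 11, 16, 19

G(0) = 0
G(1) = mex{0} = 1
G(2) = mex{1,0} = 2
G(3) = mex{2,1} = 0
G(4) = mex{0,2,0} = 1
G(5) = mex{1,0,1} = 2
G(6) = mex{2,1,2,0} = 3
G(7) = mex{3,2,0,1,0} = 4
G(8) = mex{4,3,1,2,1} = 0
G(9) = mex{0,4,2,0,2} = 1
G(10) = mex{1,0,3,1,0} = 2
G(11) = mex{2,1,4,2,1} = 0
G(12) = mex{0,2,0,3,2} = 1
G(13) = mex{1,0,1,4,3} = 2
G(14) = mex{2,1,2,0,4} = 3
G(15) = mex{3,2,0,1,0} = 4
G(16) = mex{4,3,1,2,1} = 0
G(17) = mex{0,4,2,0,2} = 1
G(18) = mex{1,0,3,1,0} = 2
G(19) = mex{2,1,4,2,1} = 0
G(20) = mex{0,2,0,3,2} = 1
G(21) = mex{1,0,1,4,3} = 2
P-positions are exactly the n with G(n) = 0.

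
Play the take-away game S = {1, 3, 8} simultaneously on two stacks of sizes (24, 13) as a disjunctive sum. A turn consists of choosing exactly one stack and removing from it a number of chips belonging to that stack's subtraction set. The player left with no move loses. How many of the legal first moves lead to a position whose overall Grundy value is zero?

All stacks use S = {1, 3, 8}:
n :  0  1  2  3  4  5  6  7  8  9 10 11 12 13 14 15 16 17 18 19 20 21 22 23 24
G :  0  1  0  1  0  1  0  1  2  3  2  0  1  0  1  0  1  0  1  2  3  2  0  1  0
Stack A: G(24) = 0.
Stack B: G(13) = 0.
Combined Grundy value = 0 ⊕ 0 = 0.
A winning move leaves total XOR = 0, i.e. changes one component's Grundy value g to g ⊕ X where X is the current total.
Stack A: target g' = 0⊕0 = 0, but every legal move changes the Grundy value (mex property), so 0 moves.
Stack B: target g' = 0⊕0 = 0, but every legal move changes the Grundy value (mex property), so 0 moves.

0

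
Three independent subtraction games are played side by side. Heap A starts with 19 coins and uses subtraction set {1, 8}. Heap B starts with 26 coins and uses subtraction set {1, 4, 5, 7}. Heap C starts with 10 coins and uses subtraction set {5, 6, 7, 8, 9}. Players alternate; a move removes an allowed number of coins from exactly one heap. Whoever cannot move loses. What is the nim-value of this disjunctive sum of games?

3

Heap A, S = {1, 8}:
n :  0  1  2  3  4  5  6  7  8  9 10 11 12 13 14 15 16 17 18 19
G :  0  1  0  1  0  1  0  1  2  0  1  0  1  0  1  0  1  2  0  1
G_A(19) = 1.
Heap B, S = {1, 4, 5, 7}:
G(0) = 0
G(1) = mex{0} = 1
G(2) = mex{1} = 0
G(3) = mex{0} = 1
G(4) = mex{1,0} = 2
G(5) = mex{2,1,0} = 3
G(6) = mex{3,0,1} = 2
G(7) = mex{2,1,0,0} = 3
G(8) = mex{3,2,1,1} = 0
G(9) = mex{0,3,2,0} = 1
G(10) = mex{1,2,3,1} = 0
G(11) = mex{0,3,2,2} = 1
G(12) = mex{1,0,3,3} = 2
G(13) = mex{2,1,0,2} = 3
G(14) = mex{3,0,1,3} = 2
G(15) = mex{2,1,0,0} = 3
G(16) = mex{3,2,1,1} = 0
G(17) = mex{0,3,2,0} = 1
G(18) = mex{1,2,3,1} = 0
G(19) = mex{0,3,2,2} = 1
G(20) = mex{1,0,3,3} = 2
G(21) = mex{2,1,0,2} = 3
G(22) = mex{3,0,1,3} = 2
G(23) = mex{2,1,0,0} = 3
G(24) = mex{3,2,1,1} = 0
G(25) = mex{0,3,2,0} = 1
G(26) = mex{1,2,3,1} = 0
G_B(26) = 0.
Heap C, S = {5, 6, 7, 8, 9}:
G(0) = 0
G(1) = mex{} = 0
G(2) = mex{} = 0
G(3) = mex{} = 0
G(4) = mex{} = 0
G(5) = mex{0} = 1
G(6) = mex{0,0} = 1
G(7) = mex{0,0,0} = 1
G(8) = mex{0,0,0,0} = 1
G(9) = mex{0,0,0,0,0} = 1
G(10) = mex{1,0,0,0,0} = 2
G_C(10) = 2.
Combined Grundy value = 1 ⊕ 0 ⊕ 2 = 3.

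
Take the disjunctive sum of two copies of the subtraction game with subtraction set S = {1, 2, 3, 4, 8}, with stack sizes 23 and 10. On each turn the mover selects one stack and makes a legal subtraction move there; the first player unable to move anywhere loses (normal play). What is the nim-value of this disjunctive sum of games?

All stacks use S = {1, 2, 3, 4, 8}:
n :  0  1  2  3  4  5  6  7  8  9 10 11 12 13 14 15 16 17 18 19 20 21 22 23
G :  0  1  2  3  4  0  1  2  3  4  0  1  2  3  4  0  1  2  3  4  0  1  2  3
Stack A: G(23) = 3.
Stack B: G(10) = 0.
Combined Grundy value = 3 ⊕ 0 = 3.

3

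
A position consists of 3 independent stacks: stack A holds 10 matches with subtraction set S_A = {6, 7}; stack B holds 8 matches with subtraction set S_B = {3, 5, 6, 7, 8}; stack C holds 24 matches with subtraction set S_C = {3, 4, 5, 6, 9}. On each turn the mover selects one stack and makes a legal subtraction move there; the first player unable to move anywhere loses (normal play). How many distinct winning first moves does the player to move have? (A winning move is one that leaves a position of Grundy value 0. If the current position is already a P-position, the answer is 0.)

3

Stack A, S = {6, 7}:
n :  0  1  2  3  4  5  6  7  8  9 10
G :  0  0  0  0  0  0  1  1  1  1  1
G_A(10) = 1.
Stack B, S = {3, 5, 6, 7, 8}:
G(0) = 0
G(1) = mex{} = 0
G(2) = mex{} = 0
G(3) = mex{0} = 1
G(4) = mex{0} = 1
G(5) = mex{0,0} = 1
G(6) = mex{1,0,0} = 2
G(7) = mex{1,0,0,0} = 2
G(8) = mex{1,1,0,0,0} = 2
G_B(8) = 2.
Stack C, S = {3, 4, 5, 6, 9}:
G(0) = 0
G(1) = mex{} = 0
G(2) = mex{} = 0
G(3) = mex{0} = 1
G(4) = mex{0,0} = 1
G(5) = mex{0,0,0} = 1
G(6) = mex{1,0,0,0} = 2
G(7) = mex{1,1,0,0} = 2
G(8) = mex{1,1,1,0} = 2
G(9) = mex{2,1,1,1,0} = 3
G(10) = mex{2,2,1,1,0} = 3
G(11) = mex{2,2,2,1,0} = 3
G(12) = mex{3,2,2,2,1} = 0
G(13) = mex{3,3,2,2,1} = 0
G(14) = mex{3,3,3,2,1} = 0
G(15) = mex{0,3,3,3,2} = 1
G(16) = mex{0,0,3,3,2} = 1
G(17) = mex{0,0,0,3,2} = 1
G(18) = mex{1,0,0,0,3} = 2
G(19) = mex{1,1,0,0,3} = 2
G(20) = mex{1,1,1,0,3} = 2
G(21) = mex{2,1,1,1,0} = 3
G(22) = mex{2,2,1,1,0} = 3
G(23) = mex{2,2,2,1,0} = 3
G(24) = mex{3,2,2,2,1} = 0
G_C(24) = 0.
Combined Grundy value = 1 ⊕ 2 ⊕ 0 = 3.
A winning move leaves total XOR = 0, i.e. changes one component's Grundy value g to g ⊕ X where X is the current total.
Stack A: need g' = 1⊕3 = 2. Options: 10−6→G=0, 10−7→G=0. Hits: 0.
Stack B: need g' = 2⊕3 = 1. Options: 8−3→G=1, 8−5→G=1, 8−6→G=0, 8−7→G=0, 8−8→G=0. Hits: 2.
Stack C: need g' = 0⊕3 = 3. Options: 24−3→G=3, 24−4→G=2, 24−5→G=2, 24−6→G=2, 24−9→G=1. Hits: 1.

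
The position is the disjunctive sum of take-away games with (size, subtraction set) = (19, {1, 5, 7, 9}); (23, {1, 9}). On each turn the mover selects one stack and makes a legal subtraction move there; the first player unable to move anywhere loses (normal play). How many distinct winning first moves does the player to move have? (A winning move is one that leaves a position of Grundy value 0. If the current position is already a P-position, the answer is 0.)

0

Stack A, S = {1, 5, 7, 9}:
n :  0  1  2  3  4  5  6  7  8  9 10 11 12 13 14 15 16 17 18 19
G :  0  1  0  1  0  1  0  1  0  1  0  1  0  1  0  1  0  1  0  1
G_A(19) = 1.
Stack B, S = {1, 9}:
G(0) = 0
G(1) = mex{0} = 1
G(2) = mex{1} = 0
G(3) = mex{0} = 1
G(4) = mex{1} = 0
G(5) = mex{0} = 1
G(6) = mex{1} = 0
G(7) = mex{0} = 1
G(8) = mex{1} = 0
G(9) = mex{0,0} = 1
G(10) = mex{1,1} = 0
G(11) = mex{0,0} = 1
G(12) = mex{1,1} = 0
G(13) = mex{0,0} = 1
G(14) = mex{1,1} = 0
G(15) = mex{0,0} = 1
G(16) = mex{1,1} = 0
G(17) = mex{0,0} = 1
G(18) = mex{1,1} = 0
G(19) = mex{0,0} = 1
G(20) = mex{1,1} = 0
G(21) = mex{0,0} = 1
G(22) = mex{1,1} = 0
G(23) = mex{0,0} = 1
G_B(23) = 1.
Combined Grundy value = 1 ⊕ 1 = 0.
A winning move leaves total XOR = 0, i.e. changes one component's Grundy value g to g ⊕ X where X is the current total.
Stack A: target g' = 1⊕0 = 1, but every legal move changes the Grundy value (mex property), so 0 moves.
Stack B: target g' = 1⊕0 = 1, but every legal move changes the Grundy value (mex property), so 0 moves.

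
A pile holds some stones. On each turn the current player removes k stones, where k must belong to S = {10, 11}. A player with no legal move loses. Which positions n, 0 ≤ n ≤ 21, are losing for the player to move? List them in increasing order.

G(0) = 0
G(1) = mex{} = 0
G(2) = mex{} = 0
G(3) = mex{} = 0
G(4) = mex{} = 0
G(5) = mex{} = 0
G(6) = mex{} = 0
G(7) = mex{} = 0
G(8) = mex{} = 0
G(9) = mex{} = 0
G(10) = mex{0} = 1
G(11) = mex{0,0} = 1
G(12) = mex{0,0} = 1
G(13) = mex{0,0} = 1
G(14) = mex{0,0} = 1
G(15) = mex{0,0} = 1
G(16) = mex{0,0} = 1
G(17) = mex{0,0} = 1
G(18) = mex{0,0} = 1
G(19) = mex{0,0} = 1
G(20) = mex{1,0} = 2
G(21) = mex{1,1} = 0
P-positions are exactly the n with G(n) = 0.

0, 1, 2, 3, 4, 5, 6, 7, 8, 9, 21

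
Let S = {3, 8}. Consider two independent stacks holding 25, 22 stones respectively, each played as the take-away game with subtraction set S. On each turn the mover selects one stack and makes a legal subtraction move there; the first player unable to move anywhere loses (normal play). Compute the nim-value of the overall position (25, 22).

All stacks use S = {3, 8}:
G(0) = 0
G(1) = mex{} = 0
G(2) = mex{} = 0
G(3) = mex{0} = 1
G(4) = mex{0} = 1
G(5) = mex{0} = 1
G(6) = mex{1} = 0
G(7) = mex{1} = 0
G(8) = mex{1,0} = 2
G(9) = mex{0,0} = 1
G(10) = mex{0,0} = 1
G(11) = mex{2,1} = 0
G(12) = mex{1,1} = 0
G(13) = mex{1,1} = 0
G(14) = mex{0,0} = 1
G(15) = mex{0,0} = 1
G(16) = mex{0,2} = 1
G(17) = mex{1,1} = 0
G(18) = mex{1,1} = 0
G(19) = mex{1,0} = 2
G(20) = mex{0,0} = 1
G(21) = mex{0,0} = 1
G(22) = mex{2,1} = 0
G(23) = mex{1,1} = 0
G(24) = mex{1,1} = 0
G(25) = mex{0,0} = 1
Stack A: G(25) = 1.
Stack B: G(22) = 0.
Combined Grundy value = 1 ⊕ 0 = 1.

1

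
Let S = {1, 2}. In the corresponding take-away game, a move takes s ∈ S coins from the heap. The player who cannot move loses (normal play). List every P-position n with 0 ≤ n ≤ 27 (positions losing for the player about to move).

0, 3, 6, 9, 12, 15, 18, 21, 24, 27

n :  0  1  2  3  4  5  6  7  8  9 10 11 12 13 14 15 16 17 18 19 20 21 22 23 24 25 26 27
G :  0  1  2  0  1  2  0  1  2  0  1  2  0  1  2  0  1  2  0  1  2  0  1  2  0  1  2  0
P-positions are exactly the n with G(n) = 0.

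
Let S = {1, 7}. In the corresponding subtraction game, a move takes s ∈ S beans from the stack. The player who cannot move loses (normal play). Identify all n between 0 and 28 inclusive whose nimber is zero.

0, 2, 4, 6, 8, 10, 12, 14, 16, 18, 20, 22, 24, 26, 28

G(0) = 0
G(1) = mex{0} = 1
G(2) = mex{1} = 0
G(3) = mex{0} = 1
G(4) = mex{1} = 0
G(5) = mex{0} = 1
G(6) = mex{1} = 0
G(7) = mex{0,0} = 1
G(8) = mex{1,1} = 0
G(9) = mex{0,0} = 1
G(10) = mex{1,1} = 0
G(11) = mex{0,0} = 1
G(12) = mex{1,1} = 0
G(13) = mex{0,0} = 1
G(14) = mex{1,1} = 0
G(15) = mex{0,0} = 1
G(16) = mex{1,1} = 0
G(17) = mex{0,0} = 1
G(18) = mex{1,1} = 0
G(19) = mex{0,0} = 1
G(20) = mex{1,1} = 0
G(21) = mex{0,0} = 1
G(22) = mex{1,1} = 0
G(23) = mex{0,0} = 1
G(24) = mex{1,1} = 0
G(25) = mex{0,0} = 1
G(26) = mex{1,1} = 0
G(27) = mex{0,0} = 1
G(28) = mex{1,1} = 0
P-positions are exactly the n with G(n) = 0.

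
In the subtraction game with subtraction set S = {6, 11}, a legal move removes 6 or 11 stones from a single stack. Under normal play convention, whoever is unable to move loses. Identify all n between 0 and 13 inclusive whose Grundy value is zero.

n :  0  1  2  3  4  5  6  7  8  9 10 11 12 13
G :  0  0  0  0  0  0  1  1  1  1  1  1  2  2
P-positions are exactly the n with G(n) = 0.

0, 1, 2, 3, 4, 5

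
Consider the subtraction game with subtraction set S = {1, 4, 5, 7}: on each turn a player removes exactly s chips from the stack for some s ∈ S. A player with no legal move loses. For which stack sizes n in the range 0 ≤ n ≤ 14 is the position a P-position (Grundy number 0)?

0, 2, 8, 10

G(0) = 0
G(1) = mex{0} = 1
G(2) = mex{1} = 0
G(3) = mex{0} = 1
G(4) = mex{1,0} = 2
G(5) = mex{2,1,0} = 3
G(6) = mex{3,0,1} = 2
G(7) = mex{2,1,0,0} = 3
G(8) = mex{3,2,1,1} = 0
G(9) = mex{0,3,2,0} = 1
G(10) = mex{1,2,3,1} = 0
G(11) = mex{0,3,2,2} = 1
G(12) = mex{1,0,3,3} = 2
G(13) = mex{2,1,0,2} = 3
G(14) = mex{3,0,1,3} = 2
P-positions are exactly the n with G(n) = 0.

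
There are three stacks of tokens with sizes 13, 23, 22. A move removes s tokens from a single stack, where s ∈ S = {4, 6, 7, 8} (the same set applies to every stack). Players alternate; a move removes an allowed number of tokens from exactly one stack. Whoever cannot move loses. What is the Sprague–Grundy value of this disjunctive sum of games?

All stacks use S = {4, 6, 7, 8}:
G(0) = 0
G(1) = mex{} = 0
G(2) = mex{} = 0
G(3) = mex{} = 0
G(4) = mex{0} = 1
G(5) = mex{0} = 1
G(6) = mex{0,0} = 1
G(7) = mex{0,0,0} = 1
G(8) = mex{1,0,0,0} = 2
G(9) = mex{1,0,0,0} = 2
G(10) = mex{1,1,0,0} = 2
G(11) = mex{1,1,1,0} = 2
G(12) = mex{2,1,1,1} = 0
G(13) = mex{2,1,1,1} = 0
G(14) = mex{2,2,1,1} = 0
G(15) = mex{2,2,2,1} = 0
G(16) = mex{0,2,2,2} = 1
G(17) = mex{0,2,2,2} = 1
G(18) = mex{0,0,2,2} = 1
G(19) = mex{0,0,0,2} = 1
G(20) = mex{1,0,0,0} = 2
G(21) = mex{1,0,0,0} = 2
G(22) = mex{1,1,0,0} = 2
G(23) = mex{1,1,1,0} = 2
Stack A: G(13) = 0.
Stack B: G(23) = 2.
Stack C: G(22) = 2.
Combined Grundy value = 0 ⊕ 2 ⊕ 2 = 0.

0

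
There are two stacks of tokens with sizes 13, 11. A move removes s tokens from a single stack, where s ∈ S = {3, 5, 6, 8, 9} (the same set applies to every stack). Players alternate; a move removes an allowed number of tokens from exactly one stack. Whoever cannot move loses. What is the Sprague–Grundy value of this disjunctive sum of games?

All stacks use S = {3, 5, 6, 8, 9}:
n :  0  1  2  3  4  5  6  7  8  9 10 11 12 13
G :  0  0  0  1  1  1  2  2  2  3  3  3  0  0
Stack A: G(13) = 0.
Stack B: G(11) = 3.
Combined Grundy value = 0 ⊕ 3 = 3.

3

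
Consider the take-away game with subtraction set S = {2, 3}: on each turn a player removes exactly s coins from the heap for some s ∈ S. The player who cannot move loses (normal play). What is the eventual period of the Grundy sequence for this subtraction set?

n :  0  1  2  3  4  5  6  7  8  9 10 11 12 13 14
G :  0  0  1  1  2  0  0  1  1  2  0  0  1  1  2
G(n+5) = G(n) holds for n = 0,…,2 (a full window of length max(S) = 3), so the sequence is purely periodic with period 5.

5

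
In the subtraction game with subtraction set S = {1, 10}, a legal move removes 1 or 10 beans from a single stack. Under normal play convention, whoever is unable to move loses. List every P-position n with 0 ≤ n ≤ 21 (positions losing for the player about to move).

G(0) = 0
G(1) = mex{0} = 1
G(2) = mex{1} = 0
G(3) = mex{0} = 1
G(4) = mex{1} = 0
G(5) = mex{0} = 1
G(6) = mex{1} = 0
G(7) = mex{0} = 1
G(8) = mex{1} = 0
G(9) = mex{0} = 1
G(10) = mex{1,0} = 2
G(11) = mex{2,1} = 0
G(12) = mex{0,0} = 1
G(13) = mex{1,1} = 0
G(14) = mex{0,0} = 1
G(15) = mex{1,1} = 0
G(16) = mex{0,0} = 1
G(17) = mex{1,1} = 0
G(18) = mex{0,0} = 1
G(19) = mex{1,1} = 0
G(20) = mex{0,2} = 1
G(21) = mex{1,0} = 2
P-positions are exactly the n with G(n) = 0.

0, 2, 4, 6, 8, 11, 13, 15, 17, 19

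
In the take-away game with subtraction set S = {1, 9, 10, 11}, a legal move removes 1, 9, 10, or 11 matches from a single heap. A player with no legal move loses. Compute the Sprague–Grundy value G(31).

G(0) = 0
G(1) = mex{0} = 1
G(2) = mex{1} = 0
G(3) = mex{0} = 1
G(4) = mex{1} = 0
G(5) = mex{0} = 1
G(6) = mex{1} = 0
G(7) = mex{0} = 1
G(8) = mex{1} = 0
G(9) = mex{0,0} = 1
G(10) = mex{1,1,0} = 2
G(11) = mex{2,0,1,0} = 3
G(12) = mex{3,1,0,1} = 2
G(13) = mex{2,0,1,0} = 3
G(14) = mex{3,1,0,1} = 2
G(15) = mex{2,0,1,0} = 3
G(16) = mex{3,1,0,1} = 2
G(17) = mex{2,0,1,0} = 3
G(18) = mex{3,1,0,1} = 2
G(19) = mex{2,2,1,0} = 3
G(20) = mex{3,3,2,1} = 0
G(21) = mex{0,2,3,2} = 1
G(22) = mex{1,3,2,3} = 0
G(23) = mex{0,2,3,2} = 1
G(24) = mex{1,3,2,3} = 0
G(25) = mex{0,2,3,2} = 1
G(26) = mex{1,3,2,3} = 0
G(27) = mex{0,2,3,2} = 1
G(28) = mex{1,3,2,3} = 0
G(29) = mex{0,0,3,2} = 1
G(30) = mex{1,1,0,3} = 2
G(31) = mex{2,0,1,0} = 3

3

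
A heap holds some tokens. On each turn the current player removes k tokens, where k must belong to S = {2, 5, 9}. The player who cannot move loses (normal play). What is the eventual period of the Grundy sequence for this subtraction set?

7

G(0) = 0
G(1) = mex{} = 0
G(2) = mex{0} = 1
G(3) = mex{0} = 1
G(4) = mex{1} = 0
G(5) = mex{1,0} = 2
G(6) = mex{0,0} = 1
G(7) = mex{2,1} = 0
G(8) = mex{1,1} = 0
G(9) = mex{0,0,0} = 1
G(10) = mex{0,2,0} = 1
G(11) = mex{1,1,1} = 0
G(12) = mex{1,0,1} = 2
G(13) = mex{0,0,0} = 1
G(14) = mex{2,1,2} = 0
G(15) = mex{1,1,1} = 0
G(16) = mex{0,0,0} = 1
G(17) = mex{0,2,0} = 1
G(n+7) = G(n) holds for n = 0,…,8 (a full window of length max(S) = 9), so the sequence is purely periodic with period 7.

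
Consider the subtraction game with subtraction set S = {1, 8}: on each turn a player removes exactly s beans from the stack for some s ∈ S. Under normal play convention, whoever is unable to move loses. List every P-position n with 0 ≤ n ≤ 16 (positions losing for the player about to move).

0, 2, 4, 6, 9, 11, 13, 15

n :  0  1  2  3  4  5  6  7  8  9 10 11 12 13 14 15 16
G :  0  1  0  1  0  1  0  1  2  0  1  0  1  0  1  0  1
P-positions are exactly the n with G(n) = 0.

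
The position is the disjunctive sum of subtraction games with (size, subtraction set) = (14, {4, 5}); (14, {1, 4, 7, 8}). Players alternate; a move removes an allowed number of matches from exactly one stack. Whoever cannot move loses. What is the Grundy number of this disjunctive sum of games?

Stack A, S = {4, 5}:
n :  0  1  2  3  4  5  6  7  8  9 10 11 12 13 14
G :  0  0  0  0  1  1  1  1  2  0  0  0  0  1  1
G_A(14) = 1.
Stack B, S = {1, 4, 7, 8}:
n :  0  1  2  3  4  5  6  7  8  9 10 11 12 13 14
G :  0  1  0  1  2  0  1  2  3  2  3  0  1  3  0
G_B(14) = 0.
Combined Grundy value = 1 ⊕ 0 = 1.

1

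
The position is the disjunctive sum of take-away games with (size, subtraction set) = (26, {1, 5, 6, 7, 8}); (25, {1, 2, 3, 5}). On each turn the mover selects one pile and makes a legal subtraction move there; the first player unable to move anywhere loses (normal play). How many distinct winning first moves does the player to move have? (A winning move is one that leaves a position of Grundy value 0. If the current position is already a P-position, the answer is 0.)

3

Pile A, S = {1, 5, 6, 7, 8}:
G(0) = 0
G(1) = mex{0} = 1
G(2) = mex{1} = 0
G(3) = mex{0} = 1
G(4) = mex{1} = 0
G(5) = mex{0,0} = 1
G(6) = mex{1,1,0} = 2
G(7) = mex{2,0,1,0} = 3
G(8) = mex{3,1,0,1,0} = 2
G(9) = mex{2,0,1,0,1} = 3
G(10) = mex{3,1,0,1,0} = 2
G(11) = mex{2,2,1,0,1} = 3
G(12) = mex{3,3,2,1,0} = 4
G(13) = mex{4,2,3,2,1} = 0
G(14) = mex{0,3,2,3,2} = 1
G(15) = mex{1,2,3,2,3} = 0
G(16) = mex{0,3,2,3,2} = 1
G(17) = mex{1,4,3,2,3} = 0
G(18) = mex{0,0,4,3,2} = 1
G(19) = mex{1,1,0,4,3} = 2
G(20) = mex{2,0,1,0,4} = 3
G(21) = mex{3,1,0,1,0} = 2
G(22) = mex{2,0,1,0,1} = 3
G(23) = mex{3,1,0,1,0} = 2
G(24) = mex{2,2,1,0,1} = 3
G(25) = mex{3,3,2,1,0} = 4
G(26) = mex{4,2,3,2,1} = 0
G_A(26) = 0.
Pile B, S = {1, 2, 3, 5}:
G(0) = 0
G(1) = mex{0} = 1
G(2) = mex{1,0} = 2
G(3) = mex{2,1,0} = 3
G(4) = mex{3,2,1} = 0
G(5) = mex{0,3,2,0} = 1
G(6) = mex{1,0,3,1} = 2
G(7) = mex{2,1,0,2} = 3
G(8) = mex{3,2,1,3} = 0
G(9) = mex{0,3,2,0} = 1
G(10) = mex{1,0,3,1} = 2
G(11) = mex{2,1,0,2} = 3
G(12) = mex{3,2,1,3} = 0
G(13) = mex{0,3,2,0} = 1
G(14) = mex{1,0,3,1} = 2
G(15) = mex{2,1,0,2} = 3
G(16) = mex{3,2,1,3} = 0
G(17) = mex{0,3,2,0} = 1
G(18) = mex{1,0,3,1} = 2
G(19) = mex{2,1,0,2} = 3
G(20) = mex{3,2,1,3} = 0
G(21) = mex{0,3,2,0} = 1
G(22) = mex{1,0,3,1} = 2
G(23) = mex{2,1,0,2} = 3
G(24) = mex{3,2,1,3} = 0
G(25) = mex{0,3,2,0} = 1
G_B(25) = 1.
Combined Grundy value = 0 ⊕ 1 = 1.
A winning move leaves total XOR = 0, i.e. changes one component's Grundy value g to g ⊕ X where X is the current total.
Pile A: need g' = 0⊕1 = 1. Options: 26−1→G=4, 26−5→G=2, 26−6→G=3, 26−7→G=2, 26−8→G=1. Hits: 1.
Pile B: need g' = 1⊕1 = 0. Options: 25−1→G=0, 25−2→G=3, 25−3→G=2, 25−5→G=0. Hits: 2.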